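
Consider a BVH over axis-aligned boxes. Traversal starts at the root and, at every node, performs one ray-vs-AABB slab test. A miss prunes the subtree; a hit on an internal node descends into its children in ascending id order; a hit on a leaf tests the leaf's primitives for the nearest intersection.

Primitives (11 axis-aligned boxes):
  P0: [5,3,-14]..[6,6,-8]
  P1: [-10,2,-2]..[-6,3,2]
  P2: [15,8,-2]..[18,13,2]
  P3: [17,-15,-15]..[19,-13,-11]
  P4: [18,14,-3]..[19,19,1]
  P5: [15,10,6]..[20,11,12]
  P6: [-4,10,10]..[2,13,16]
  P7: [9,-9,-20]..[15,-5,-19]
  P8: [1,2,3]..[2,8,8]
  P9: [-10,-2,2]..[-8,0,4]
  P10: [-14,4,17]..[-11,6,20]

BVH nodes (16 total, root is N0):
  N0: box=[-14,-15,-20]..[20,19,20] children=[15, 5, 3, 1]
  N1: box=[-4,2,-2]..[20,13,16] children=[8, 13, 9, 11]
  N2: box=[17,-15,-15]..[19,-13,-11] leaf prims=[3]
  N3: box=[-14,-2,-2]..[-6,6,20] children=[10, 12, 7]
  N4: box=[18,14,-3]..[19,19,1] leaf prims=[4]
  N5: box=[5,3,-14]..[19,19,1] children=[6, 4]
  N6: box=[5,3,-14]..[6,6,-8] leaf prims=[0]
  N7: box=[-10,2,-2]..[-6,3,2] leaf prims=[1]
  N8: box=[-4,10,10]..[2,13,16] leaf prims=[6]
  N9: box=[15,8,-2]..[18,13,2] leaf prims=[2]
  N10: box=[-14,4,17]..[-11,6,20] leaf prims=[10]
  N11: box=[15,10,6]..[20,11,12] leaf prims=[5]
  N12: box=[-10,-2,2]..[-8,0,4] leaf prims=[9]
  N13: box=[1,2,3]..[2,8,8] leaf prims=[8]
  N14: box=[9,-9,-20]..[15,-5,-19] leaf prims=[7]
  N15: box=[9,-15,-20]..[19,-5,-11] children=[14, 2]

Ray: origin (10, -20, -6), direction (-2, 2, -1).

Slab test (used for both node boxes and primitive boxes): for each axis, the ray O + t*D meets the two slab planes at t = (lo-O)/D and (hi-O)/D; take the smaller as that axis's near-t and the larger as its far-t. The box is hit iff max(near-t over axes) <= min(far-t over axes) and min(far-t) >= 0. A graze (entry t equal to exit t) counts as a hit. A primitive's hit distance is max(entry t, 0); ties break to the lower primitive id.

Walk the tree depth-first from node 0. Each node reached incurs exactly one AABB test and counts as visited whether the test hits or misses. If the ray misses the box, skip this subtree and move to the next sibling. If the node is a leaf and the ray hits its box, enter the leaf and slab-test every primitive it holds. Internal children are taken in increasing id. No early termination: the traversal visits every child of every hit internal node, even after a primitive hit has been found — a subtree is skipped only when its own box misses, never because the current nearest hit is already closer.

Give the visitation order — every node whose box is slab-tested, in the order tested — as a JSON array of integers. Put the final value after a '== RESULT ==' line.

Traverse from the root:
N0 x:[-5,12] y:[5/2,39/2] z:[-26,14] -> hit [5/2,12], descend [1, 3, 5, 15]
  N1 x:[-5,7] y:[11,33/2] z:[-22,-4] -> miss, prune
  N3 x:[8,12] y:[9,13] z:[-26,-4] -> miss, prune
  N5 x:[-9/2,5/2] y:[23/2,39/2] z:[-7,8] -> miss, prune
  N15 x:[-9/2,1/2] y:[5/2,15/2] z:[5,14] -> miss, prune

Summary -> nodes [0, 1, 3, 5, 15]; box-tests=5; leaf-entries=0; first=miss

== RESULT ==
[0, 1, 3, 5, 15]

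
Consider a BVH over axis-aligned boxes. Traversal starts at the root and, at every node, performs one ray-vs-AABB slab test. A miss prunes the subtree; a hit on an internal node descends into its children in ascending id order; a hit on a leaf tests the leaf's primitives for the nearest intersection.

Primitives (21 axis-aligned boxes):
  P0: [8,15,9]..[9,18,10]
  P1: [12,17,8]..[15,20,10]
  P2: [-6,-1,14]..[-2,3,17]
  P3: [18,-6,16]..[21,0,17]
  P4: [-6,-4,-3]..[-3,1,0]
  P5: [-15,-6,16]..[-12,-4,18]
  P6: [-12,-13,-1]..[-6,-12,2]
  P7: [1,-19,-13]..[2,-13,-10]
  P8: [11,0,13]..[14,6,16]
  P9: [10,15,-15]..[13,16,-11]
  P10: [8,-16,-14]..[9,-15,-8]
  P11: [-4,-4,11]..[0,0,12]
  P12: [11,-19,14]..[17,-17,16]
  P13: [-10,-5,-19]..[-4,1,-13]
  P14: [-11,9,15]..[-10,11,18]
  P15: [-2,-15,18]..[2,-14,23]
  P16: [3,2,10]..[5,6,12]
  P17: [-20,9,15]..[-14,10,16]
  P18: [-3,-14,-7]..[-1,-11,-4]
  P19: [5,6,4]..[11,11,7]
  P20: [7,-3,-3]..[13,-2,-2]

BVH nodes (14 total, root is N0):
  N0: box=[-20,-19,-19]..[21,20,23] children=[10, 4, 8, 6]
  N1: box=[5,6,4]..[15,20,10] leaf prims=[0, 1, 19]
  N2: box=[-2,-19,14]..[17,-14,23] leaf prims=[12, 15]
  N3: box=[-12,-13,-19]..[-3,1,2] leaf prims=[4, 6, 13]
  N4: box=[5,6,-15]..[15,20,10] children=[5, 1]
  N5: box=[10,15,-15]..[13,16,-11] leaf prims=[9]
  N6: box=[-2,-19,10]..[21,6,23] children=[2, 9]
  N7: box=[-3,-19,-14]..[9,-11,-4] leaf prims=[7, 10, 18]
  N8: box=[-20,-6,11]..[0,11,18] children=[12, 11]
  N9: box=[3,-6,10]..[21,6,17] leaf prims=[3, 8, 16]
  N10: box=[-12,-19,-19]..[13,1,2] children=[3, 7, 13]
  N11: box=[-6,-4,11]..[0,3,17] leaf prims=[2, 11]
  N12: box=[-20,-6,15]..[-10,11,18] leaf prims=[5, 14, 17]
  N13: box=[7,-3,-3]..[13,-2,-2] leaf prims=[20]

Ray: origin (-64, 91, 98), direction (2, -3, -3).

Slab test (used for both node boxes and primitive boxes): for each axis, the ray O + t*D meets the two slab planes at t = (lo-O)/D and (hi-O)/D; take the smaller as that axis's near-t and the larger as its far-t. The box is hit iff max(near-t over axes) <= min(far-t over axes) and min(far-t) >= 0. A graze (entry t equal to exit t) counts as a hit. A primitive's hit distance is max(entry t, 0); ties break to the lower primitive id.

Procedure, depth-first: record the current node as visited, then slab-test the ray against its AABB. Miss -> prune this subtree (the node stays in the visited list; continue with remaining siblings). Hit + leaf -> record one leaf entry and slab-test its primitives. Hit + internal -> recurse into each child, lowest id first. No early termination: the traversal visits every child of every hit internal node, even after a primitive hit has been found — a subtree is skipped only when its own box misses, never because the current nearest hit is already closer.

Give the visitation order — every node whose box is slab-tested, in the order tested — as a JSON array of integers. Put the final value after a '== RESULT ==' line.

Walk:
N0 x:[22,85/2] y:[71/3,110/3] z:[25,39] -> hit [25,110/3], descend [4, 6, 8, 10]
  N4 x:[69/2,79/2] y:[71/3,85/3] z:[88/3,113/3] -> miss, prune
  N6 x:[31,85/2] y:[85/3,110/3] z:[25,88/3] -> miss, prune
  N8 x:[22,32] y:[80/3,97/3] z:[80/3,29] -> hit [80/3,29], descend [11, 12]
    N11 x:[29,32] y:[88/3,95/3] z:[27,29] -> miss, prune
    N12 x:[22,27] y:[80/3,97/3] z:[80/3,83/3] -> hit [80/3,27] leaf, test {P5(miss), P14@t=80/3, P17(miss)}
  N10 x:[26,77/2] y:[30,110/3] z:[32,39] -> hit [32,110/3], descend [3, 7, 13]
    N3 x:[26,61/2] y:[30,104/3] z:[32,39] -> miss, prune
    N7 x:[61/2,73/2] y:[34,110/3] z:[34,112/3] -> hit [34,73/2] leaf, test {P7(miss), P10(miss), P18(miss)}
    N13 x:[71/2,77/2] y:[31,94/3] z:[100/3,101/3] -> miss, prune

order=[0, 4, 6, 8, 11, 12, 10, 3, 7, 13]  |boxes|=10  |leaves|=2  hit=P14

== RESULT ==
[0, 4, 6, 8, 11, 12, 10, 3, 7, 13]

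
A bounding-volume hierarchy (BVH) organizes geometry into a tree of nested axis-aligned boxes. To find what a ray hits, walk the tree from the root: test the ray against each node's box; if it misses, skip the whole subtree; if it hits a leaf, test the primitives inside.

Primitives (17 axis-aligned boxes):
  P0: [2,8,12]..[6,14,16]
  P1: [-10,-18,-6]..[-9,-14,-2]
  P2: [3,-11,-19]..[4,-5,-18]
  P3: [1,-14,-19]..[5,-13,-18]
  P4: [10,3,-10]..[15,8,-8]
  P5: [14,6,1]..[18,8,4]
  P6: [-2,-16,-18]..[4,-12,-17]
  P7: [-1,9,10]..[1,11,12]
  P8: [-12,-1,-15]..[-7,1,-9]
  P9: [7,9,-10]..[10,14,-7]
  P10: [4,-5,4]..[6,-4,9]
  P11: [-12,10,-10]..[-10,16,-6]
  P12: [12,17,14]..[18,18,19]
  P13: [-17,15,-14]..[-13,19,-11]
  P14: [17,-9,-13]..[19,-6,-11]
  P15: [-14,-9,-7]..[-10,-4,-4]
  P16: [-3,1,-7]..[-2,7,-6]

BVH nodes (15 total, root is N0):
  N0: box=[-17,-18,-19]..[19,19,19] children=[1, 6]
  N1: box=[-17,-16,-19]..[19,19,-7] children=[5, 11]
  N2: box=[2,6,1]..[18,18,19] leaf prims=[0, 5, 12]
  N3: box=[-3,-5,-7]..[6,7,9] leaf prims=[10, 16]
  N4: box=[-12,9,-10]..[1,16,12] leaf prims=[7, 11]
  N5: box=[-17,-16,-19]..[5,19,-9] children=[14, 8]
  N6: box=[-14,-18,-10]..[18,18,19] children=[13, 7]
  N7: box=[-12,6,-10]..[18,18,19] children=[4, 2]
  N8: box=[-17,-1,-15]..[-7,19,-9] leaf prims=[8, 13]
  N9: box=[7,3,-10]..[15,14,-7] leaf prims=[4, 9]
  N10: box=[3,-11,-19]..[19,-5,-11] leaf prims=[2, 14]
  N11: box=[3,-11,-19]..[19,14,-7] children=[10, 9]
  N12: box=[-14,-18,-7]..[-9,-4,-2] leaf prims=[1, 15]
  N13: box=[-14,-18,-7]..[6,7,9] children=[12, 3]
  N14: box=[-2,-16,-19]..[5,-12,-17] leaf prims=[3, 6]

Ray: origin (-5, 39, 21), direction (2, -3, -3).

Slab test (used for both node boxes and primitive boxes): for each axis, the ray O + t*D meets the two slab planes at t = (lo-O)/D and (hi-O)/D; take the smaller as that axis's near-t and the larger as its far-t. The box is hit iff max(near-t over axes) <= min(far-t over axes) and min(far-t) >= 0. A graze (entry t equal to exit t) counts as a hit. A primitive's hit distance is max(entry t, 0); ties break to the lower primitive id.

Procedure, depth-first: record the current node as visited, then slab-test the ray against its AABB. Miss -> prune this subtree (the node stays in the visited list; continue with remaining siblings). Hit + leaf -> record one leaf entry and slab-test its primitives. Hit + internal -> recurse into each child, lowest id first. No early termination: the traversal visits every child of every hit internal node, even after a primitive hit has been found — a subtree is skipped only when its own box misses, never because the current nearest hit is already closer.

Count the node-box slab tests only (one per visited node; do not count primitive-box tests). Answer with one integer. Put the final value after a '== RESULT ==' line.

Trace the traversal:
N0 x:[-6,12] y:[20/3,19] z:[2/3,40/3] -> hit [20/3,12], descend [1, 6]
  N1 x:[-6,12] y:[20/3,55/3] z:[28/3,40/3] -> hit [28/3,12], descend [5, 11]
    N5 x:[-6,5] y:[20/3,55/3] z:[10,40/3] -> miss, prune
    N11 x:[4,12] y:[25/3,50/3] z:[28/3,40/3] -> hit [28/3,12], descend [9, 10]
      N9 x:[6,10] y:[25/3,12] z:[28/3,31/3] -> hit [28/3,10] leaf, test {P4(miss), P9(miss)}
      N10 x:[4,12] y:[44/3,50/3] z:[32/3,40/3] -> miss, prune
  N6 x:[-9/2,23/2] y:[7,19] z:[2/3,31/3] -> hit [7,31/3], descend [7, 13]
    N7 x:[-7/2,23/2] y:[7,11] z:[2/3,31/3] -> hit [7,31/3], descend [2, 4]
      N2 x:[7/2,23/2] y:[7,11] z:[2/3,20/3] -> miss, prune
      N4 x:[-7/2,3] y:[23/3,10] z:[3,31/3] -> miss, prune
    N13 x:[-9/2,11/2] y:[32/3,19] z:[4,28/3] -> miss, prune

11 AABB tests over nodes [0, 1, 5, 11, 9, 10, 6, 7, 2, 4, 13]; 1 leaf entered; closest miss.

== RESULT ==
11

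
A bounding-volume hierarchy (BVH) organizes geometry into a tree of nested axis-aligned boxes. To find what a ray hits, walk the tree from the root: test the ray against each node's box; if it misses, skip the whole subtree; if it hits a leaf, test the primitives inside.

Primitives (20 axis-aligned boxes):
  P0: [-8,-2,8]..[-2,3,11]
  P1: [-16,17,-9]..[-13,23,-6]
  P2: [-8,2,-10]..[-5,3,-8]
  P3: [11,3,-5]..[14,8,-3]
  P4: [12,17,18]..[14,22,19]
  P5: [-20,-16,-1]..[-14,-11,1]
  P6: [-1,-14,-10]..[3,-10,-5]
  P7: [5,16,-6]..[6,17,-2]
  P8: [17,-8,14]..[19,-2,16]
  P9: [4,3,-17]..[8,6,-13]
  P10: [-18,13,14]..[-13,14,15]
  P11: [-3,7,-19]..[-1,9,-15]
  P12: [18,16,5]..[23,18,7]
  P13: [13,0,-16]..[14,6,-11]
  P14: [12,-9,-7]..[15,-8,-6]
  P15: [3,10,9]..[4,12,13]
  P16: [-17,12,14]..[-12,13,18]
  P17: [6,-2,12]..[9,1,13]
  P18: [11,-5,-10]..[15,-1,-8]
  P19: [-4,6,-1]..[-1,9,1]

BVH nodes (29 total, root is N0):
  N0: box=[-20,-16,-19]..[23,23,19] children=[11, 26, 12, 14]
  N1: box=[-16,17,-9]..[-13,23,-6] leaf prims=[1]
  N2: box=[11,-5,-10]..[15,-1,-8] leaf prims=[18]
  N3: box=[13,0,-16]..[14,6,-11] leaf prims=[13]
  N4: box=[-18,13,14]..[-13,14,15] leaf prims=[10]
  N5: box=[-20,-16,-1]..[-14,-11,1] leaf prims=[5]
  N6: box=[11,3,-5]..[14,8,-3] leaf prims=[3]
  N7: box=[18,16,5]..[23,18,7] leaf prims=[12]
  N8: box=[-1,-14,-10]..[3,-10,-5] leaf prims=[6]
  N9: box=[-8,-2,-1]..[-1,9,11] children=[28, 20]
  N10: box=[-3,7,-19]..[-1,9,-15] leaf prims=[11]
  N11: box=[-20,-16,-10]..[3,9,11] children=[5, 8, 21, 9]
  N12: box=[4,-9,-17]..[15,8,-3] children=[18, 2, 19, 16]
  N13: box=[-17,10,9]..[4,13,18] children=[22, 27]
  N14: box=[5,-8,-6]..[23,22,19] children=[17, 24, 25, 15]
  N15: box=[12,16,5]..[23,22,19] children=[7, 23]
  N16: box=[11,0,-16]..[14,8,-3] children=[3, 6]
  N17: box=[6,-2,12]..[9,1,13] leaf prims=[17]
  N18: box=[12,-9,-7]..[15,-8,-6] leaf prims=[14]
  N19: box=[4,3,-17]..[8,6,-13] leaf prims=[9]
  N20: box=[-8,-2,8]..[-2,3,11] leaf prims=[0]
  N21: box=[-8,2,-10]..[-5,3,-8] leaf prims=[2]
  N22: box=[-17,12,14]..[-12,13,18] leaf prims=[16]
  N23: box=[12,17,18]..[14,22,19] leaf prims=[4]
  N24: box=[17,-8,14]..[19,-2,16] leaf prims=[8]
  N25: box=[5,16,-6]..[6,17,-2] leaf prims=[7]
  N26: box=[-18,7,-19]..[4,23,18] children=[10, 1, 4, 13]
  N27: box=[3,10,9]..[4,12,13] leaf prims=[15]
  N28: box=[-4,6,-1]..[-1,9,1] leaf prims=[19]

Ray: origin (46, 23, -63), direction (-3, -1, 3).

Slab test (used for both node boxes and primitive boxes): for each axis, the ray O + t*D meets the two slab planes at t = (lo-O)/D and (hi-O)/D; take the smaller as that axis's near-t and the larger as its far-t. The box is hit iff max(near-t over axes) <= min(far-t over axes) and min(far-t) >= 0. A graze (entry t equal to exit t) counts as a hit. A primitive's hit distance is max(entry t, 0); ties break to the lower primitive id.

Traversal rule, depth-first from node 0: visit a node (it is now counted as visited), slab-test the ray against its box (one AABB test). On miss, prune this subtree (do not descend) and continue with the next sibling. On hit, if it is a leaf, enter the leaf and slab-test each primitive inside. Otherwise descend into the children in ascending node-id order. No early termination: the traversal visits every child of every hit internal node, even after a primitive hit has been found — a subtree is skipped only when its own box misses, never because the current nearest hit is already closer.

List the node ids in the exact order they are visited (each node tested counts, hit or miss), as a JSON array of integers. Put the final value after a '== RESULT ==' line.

Walk:
N0 x:[23/3,22] y:[0,39] z:[44/3,82/3] -> hit [44/3,22], descend [11, 12, 14, 26]
  N11 x:[43/3,22] y:[14,39] z:[53/3,74/3] -> hit [53/3,22], descend [5, 8, 9, 21]
    N5 x:[20,22] y:[34,39] z:[62/3,64/3] -> miss, prune
    N8 x:[43/3,47/3] y:[33,37] z:[53/3,58/3] -> miss, prune
    N9 x:[47/3,18] y:[14,25] z:[62/3,74/3] -> miss, prune
    N21 x:[17,18] y:[20,21] z:[53/3,55/3] -> miss, prune
  N12 x:[31/3,14] y:[15,32] z:[46/3,20] -> miss, prune
  N14 x:[23/3,41/3] y:[1,31] z:[19,82/3] -> miss, prune
  N26 x:[14,64/3] y:[0,16] z:[44/3,27] -> hit [44/3,16], descend [1, 4, 10, 13]
    N1 x:[59/3,62/3] y:[0,6] z:[18,19] -> miss, prune
    N4 x:[59/3,64/3] y:[9,10] z:[77/3,26] -> miss, prune
    N10 x:[47/3,49/3] y:[14,16] z:[44/3,16] -> hit [47/3,16] leaf, test {P11@t=47/3}
    N13 x:[14,21] y:[10,13] z:[24,27] -> miss, prune

Summary -> nodes [0, 11, 5, 8, 9, 21, 12, 14, 26, 1, 4, 10, 13]; box-tests=13; leaf-entries=1; first=P11

== RESULT ==
[0, 11, 5, 8, 9, 21, 12, 14, 26, 1, 4, 10, 13]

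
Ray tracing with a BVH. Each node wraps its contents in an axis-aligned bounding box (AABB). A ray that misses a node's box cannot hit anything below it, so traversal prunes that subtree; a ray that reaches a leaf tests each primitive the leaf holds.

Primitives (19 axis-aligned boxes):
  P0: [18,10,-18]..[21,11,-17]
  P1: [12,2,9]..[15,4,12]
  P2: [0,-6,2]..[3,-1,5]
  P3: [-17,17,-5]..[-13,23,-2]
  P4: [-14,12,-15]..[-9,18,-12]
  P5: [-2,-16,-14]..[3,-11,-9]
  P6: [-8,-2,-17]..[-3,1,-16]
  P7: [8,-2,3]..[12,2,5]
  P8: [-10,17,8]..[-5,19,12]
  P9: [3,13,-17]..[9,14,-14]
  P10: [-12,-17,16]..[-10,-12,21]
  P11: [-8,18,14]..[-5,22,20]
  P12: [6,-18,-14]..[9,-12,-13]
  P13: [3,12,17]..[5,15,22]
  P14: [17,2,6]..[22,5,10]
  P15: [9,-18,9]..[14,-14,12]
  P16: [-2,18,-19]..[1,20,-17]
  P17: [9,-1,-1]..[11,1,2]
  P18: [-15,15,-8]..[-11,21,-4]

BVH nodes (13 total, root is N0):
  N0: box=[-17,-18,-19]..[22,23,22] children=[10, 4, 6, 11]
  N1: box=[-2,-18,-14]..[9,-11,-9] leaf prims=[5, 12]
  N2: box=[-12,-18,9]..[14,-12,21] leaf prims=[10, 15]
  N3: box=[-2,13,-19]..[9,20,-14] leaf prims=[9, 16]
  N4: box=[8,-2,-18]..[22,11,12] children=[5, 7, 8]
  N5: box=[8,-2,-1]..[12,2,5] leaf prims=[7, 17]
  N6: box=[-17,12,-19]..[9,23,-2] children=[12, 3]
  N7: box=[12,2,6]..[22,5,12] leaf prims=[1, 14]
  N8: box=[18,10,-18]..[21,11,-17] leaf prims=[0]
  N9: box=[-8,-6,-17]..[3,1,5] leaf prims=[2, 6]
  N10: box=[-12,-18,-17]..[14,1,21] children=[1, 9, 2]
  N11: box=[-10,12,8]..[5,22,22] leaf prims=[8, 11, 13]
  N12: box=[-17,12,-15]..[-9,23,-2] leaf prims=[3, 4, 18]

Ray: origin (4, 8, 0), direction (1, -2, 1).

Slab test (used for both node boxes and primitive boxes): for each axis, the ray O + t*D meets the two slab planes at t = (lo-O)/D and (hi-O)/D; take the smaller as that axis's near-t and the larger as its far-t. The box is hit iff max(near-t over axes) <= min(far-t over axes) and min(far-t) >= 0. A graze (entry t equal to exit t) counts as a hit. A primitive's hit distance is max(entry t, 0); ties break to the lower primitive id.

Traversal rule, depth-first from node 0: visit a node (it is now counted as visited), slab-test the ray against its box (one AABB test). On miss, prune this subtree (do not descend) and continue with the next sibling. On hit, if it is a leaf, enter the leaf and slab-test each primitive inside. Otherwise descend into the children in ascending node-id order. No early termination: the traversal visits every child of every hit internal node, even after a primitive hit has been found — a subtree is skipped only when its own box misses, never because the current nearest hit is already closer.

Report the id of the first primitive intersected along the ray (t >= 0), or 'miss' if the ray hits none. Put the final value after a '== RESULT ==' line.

Walk:
N0 x:[-21,18] y:[-15/2,13] z:[-19,22] -> hit [-15/2,13], descend [4, 6, 10, 11]
  N4 x:[4,18] y:[-3/2,5] z:[-18,12] -> hit [4,5], descend [5, 7, 8]
    N5 x:[4,8] y:[3,5] z:[-1,5] -> hit [4,5] leaf, test {P7@t=4, P17(miss)}
    N7 x:[8,18] y:[3/2,3] z:[6,12] -> miss, prune
    N8 x:[14,17] y:[-3/2,-1] z:[-18,-17] -> miss, prune
  N6 x:[-21,5] y:[-15/2,-2] z:[-19,-2] -> miss, prune
  N10 x:[-16,10] y:[7/2,13] z:[-17,21] -> hit [7/2,10], descend [1, 2, 9]
    N1 x:[-6,5] y:[19/2,13] z:[-14,-9] -> miss, prune
    N2 x:[-16,10] y:[10,13] z:[9,21] -> hit [10,10] leaf, test {P10(miss), P15(miss)}
    N9 x:[-12,-1] y:[7/2,7] z:[-17,5] -> miss, prune
  N11 x:[-14,1] y:[-7,-2] z:[8,22] -> miss, prune

Visited [0, 4, 5, 7, 8, 6, 10, 1, 2, 9, 11]. Tests: 11 box, 2 leaf. Nearest: P7.

== RESULT ==
7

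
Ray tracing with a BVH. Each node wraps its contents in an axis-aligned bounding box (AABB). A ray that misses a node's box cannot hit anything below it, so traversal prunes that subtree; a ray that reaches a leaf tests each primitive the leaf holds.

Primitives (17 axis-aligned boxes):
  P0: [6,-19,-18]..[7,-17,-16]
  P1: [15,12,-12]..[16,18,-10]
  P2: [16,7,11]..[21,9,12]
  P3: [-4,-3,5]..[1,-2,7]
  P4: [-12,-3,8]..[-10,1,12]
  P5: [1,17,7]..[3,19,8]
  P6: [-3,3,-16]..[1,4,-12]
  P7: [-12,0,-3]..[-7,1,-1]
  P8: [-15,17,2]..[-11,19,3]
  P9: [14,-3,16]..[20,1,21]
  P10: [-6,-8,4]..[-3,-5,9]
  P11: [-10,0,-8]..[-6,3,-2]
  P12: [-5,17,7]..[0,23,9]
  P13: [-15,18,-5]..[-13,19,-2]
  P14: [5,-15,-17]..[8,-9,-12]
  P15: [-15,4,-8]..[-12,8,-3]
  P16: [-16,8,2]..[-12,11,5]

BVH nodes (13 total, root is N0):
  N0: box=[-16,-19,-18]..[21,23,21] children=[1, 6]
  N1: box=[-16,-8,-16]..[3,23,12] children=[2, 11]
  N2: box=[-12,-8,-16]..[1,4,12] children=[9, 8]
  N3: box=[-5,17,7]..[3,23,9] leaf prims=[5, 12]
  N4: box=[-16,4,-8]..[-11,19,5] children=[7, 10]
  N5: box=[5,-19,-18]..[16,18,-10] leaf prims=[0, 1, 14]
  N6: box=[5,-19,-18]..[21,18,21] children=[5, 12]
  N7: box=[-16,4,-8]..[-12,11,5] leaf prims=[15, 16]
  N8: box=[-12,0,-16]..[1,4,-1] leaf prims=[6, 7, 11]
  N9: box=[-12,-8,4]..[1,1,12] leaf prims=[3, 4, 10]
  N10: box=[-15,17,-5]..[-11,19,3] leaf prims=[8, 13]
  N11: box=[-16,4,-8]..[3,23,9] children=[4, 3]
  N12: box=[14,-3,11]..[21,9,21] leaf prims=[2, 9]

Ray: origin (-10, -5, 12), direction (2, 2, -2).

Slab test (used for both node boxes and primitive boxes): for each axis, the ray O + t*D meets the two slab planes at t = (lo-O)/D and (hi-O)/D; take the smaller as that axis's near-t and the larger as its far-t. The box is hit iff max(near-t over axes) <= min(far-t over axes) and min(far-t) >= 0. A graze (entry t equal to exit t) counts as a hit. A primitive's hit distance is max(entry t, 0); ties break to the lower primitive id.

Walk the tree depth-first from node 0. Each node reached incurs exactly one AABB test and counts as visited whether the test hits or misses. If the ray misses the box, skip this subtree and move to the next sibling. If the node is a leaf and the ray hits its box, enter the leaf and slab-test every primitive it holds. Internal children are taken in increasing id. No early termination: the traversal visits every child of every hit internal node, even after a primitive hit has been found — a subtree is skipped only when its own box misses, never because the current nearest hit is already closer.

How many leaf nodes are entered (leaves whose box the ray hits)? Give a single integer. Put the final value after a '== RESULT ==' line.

Walk:
N0 x:[-3,31/2] y:[-7,14] z:[-9/2,15] -> hit [-3,14], descend [1, 6]
  N1 x:[-3,13/2] y:[-3/2,14] z:[0,14] -> hit [0,13/2], descend [2, 11]
    N2 x:[-1,11/2] y:[-3/2,9/2] z:[0,14] -> hit [0,9/2], descend [8, 9]
      N8 x:[-1,11/2] y:[5/2,9/2] z:[13/2,14] -> miss, prune
      N9 x:[-1,11/2] y:[-3/2,3] z:[0,4] -> hit [0,3] leaf, test {P3(miss), P4(miss), P10(miss)}
    N11 x:[-3,13/2] y:[9/2,14] z:[3/2,10] -> hit [9/2,13/2], descend [3, 4]
      N3 x:[5/2,13/2] y:[11,14] z:[3/2,5/2] -> miss, prune
      N4 x:[-3,-1/2] y:[9/2,12] z:[7/2,10] -> miss, prune
  N6 x:[15/2,31/2] y:[-7,23/2] z:[-9/2,15] -> hit [15/2,23/2], descend [5, 12]
    N5 x:[15/2,13] y:[-7,23/2] z:[11,15] -> hit [11,23/2] leaf, test {P0(miss), P1(miss), P14(miss)}
    N12 x:[12,31/2] y:[1,7] z:[-9/2,1/2] -> miss, prune

Summary -> nodes [0, 1, 2, 8, 9, 11, 3, 4, 6, 5, 12]; box-tests=11; leaf-entries=2; first=miss

== RESULT ==
2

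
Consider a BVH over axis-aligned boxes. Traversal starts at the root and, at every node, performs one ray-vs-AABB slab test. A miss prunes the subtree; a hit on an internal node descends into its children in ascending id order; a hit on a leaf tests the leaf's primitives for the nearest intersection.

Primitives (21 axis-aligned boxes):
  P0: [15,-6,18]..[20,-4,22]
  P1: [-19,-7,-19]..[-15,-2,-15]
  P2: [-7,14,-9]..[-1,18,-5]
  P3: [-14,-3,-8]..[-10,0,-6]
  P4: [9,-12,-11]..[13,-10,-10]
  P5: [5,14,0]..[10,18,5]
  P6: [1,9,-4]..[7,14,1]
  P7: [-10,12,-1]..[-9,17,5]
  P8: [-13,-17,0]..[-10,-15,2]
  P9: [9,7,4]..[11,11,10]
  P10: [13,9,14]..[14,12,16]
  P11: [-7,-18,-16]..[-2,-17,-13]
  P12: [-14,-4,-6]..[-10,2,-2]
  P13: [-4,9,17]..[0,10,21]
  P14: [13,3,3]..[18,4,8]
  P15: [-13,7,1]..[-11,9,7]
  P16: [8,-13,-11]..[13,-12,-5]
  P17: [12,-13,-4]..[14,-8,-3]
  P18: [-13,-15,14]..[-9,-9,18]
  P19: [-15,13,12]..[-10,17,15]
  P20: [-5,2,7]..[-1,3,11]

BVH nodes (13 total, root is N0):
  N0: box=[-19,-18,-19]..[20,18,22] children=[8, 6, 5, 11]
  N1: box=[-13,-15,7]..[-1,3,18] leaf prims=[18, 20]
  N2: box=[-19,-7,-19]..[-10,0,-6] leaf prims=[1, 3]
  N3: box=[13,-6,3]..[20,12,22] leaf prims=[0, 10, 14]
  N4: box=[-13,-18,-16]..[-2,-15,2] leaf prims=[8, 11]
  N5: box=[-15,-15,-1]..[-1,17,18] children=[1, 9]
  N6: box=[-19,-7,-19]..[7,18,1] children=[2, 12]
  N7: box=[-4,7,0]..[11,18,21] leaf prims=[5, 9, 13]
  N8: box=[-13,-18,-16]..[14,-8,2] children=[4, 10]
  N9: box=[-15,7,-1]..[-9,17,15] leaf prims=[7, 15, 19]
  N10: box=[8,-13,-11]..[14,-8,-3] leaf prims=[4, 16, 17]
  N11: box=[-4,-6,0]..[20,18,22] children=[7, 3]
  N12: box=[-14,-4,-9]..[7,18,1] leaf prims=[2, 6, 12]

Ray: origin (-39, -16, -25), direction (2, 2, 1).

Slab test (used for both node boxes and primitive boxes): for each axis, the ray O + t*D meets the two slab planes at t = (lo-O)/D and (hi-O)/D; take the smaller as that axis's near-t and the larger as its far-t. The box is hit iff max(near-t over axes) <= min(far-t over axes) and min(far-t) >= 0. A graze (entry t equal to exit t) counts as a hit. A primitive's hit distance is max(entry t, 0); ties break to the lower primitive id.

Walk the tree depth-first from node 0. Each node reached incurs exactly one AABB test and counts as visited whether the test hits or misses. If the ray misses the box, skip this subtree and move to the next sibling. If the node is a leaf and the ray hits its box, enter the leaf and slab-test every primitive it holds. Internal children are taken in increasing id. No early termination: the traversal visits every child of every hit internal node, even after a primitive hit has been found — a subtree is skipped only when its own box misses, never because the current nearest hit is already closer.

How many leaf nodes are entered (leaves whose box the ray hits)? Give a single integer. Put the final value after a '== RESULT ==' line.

Traverse from the root:
N0 x:[10,59/2] y:[-1,17] z:[6,47] -> hit [10,17], descend [5, 6, 8, 11]
  N5 x:[12,19] y:[1/2,33/2] z:[24,43] -> miss, prune
  N6 x:[10,23] y:[9/2,17] z:[6,26] -> hit [10,17], descend [2, 12]
    N2 x:[10,29/2] y:[9/2,8] z:[6,19] -> miss, prune
    N12 x:[25/2,23] y:[6,17] z:[16,26] -> hit [16,17] leaf, test {P2@t=16, P6(miss), P12(miss)}
  N8 x:[13,53/2] y:[-1,4] z:[9,27] -> miss, prune
  N11 x:[35/2,59/2] y:[5,17] z:[25,47] -> miss, prune

order=[0, 5, 6, 2, 12, 8, 11]  |boxes|=7  |leaves|=1  hit=P2

== RESULT ==
1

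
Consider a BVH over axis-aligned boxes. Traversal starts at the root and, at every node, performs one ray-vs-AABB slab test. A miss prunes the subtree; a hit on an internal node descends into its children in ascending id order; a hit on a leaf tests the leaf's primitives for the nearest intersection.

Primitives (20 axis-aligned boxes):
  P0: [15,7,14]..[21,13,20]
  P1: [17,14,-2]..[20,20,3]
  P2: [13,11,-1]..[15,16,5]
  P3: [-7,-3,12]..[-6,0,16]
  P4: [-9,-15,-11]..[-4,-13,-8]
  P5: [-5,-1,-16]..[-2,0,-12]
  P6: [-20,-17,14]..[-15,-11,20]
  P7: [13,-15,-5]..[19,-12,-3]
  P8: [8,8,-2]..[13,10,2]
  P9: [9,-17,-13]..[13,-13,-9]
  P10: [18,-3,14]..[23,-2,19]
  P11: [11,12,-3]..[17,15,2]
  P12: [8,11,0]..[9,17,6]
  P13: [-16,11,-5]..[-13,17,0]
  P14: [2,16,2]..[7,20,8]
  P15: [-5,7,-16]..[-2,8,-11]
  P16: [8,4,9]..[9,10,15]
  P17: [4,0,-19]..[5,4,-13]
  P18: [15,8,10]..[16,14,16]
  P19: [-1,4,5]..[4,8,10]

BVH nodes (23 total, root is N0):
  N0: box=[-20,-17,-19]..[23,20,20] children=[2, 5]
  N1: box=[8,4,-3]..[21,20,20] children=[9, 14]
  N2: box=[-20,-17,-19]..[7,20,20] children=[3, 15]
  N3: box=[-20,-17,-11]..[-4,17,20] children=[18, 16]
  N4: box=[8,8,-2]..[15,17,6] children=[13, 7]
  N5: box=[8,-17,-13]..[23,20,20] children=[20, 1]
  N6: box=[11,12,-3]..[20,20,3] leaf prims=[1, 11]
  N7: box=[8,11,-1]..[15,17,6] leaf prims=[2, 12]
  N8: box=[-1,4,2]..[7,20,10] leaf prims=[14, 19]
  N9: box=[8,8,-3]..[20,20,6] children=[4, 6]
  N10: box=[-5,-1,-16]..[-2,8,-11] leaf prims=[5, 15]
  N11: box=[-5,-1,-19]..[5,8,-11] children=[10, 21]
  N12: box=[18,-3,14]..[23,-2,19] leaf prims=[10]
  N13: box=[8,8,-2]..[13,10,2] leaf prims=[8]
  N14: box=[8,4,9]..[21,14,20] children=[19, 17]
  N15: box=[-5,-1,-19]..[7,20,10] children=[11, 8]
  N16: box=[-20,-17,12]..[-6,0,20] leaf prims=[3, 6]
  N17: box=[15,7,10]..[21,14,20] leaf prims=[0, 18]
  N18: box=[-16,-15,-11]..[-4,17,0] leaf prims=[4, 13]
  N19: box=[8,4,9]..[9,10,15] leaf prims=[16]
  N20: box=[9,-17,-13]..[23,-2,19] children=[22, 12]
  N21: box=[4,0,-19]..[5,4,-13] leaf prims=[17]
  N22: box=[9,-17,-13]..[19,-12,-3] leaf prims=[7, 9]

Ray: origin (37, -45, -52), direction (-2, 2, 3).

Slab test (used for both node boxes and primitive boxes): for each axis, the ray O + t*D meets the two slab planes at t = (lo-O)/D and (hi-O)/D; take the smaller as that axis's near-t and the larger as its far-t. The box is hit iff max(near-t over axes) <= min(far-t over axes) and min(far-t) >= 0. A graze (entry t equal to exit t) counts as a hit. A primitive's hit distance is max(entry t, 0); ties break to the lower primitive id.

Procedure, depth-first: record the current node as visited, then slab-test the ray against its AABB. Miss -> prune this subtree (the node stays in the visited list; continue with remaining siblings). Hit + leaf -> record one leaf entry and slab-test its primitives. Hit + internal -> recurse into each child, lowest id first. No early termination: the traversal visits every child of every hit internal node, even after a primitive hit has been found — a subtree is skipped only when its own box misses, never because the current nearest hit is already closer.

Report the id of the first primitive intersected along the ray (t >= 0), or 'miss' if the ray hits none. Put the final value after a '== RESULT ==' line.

Walk:
N0 x:[7,57/2] y:[14,65/2] z:[11,24] -> hit [14,24], descend [2, 5]
  N2 x:[15,57/2] y:[14,65/2] z:[11,24] -> hit [15,24], descend [3, 15]
    N3 x:[41/2,57/2] y:[14,31] z:[41/3,24] -> hit [41/2,24], descend [16, 18]
      N16 x:[43/2,57/2] y:[14,45/2] z:[64/3,24] -> hit [43/2,45/2] leaf, test {P3@t=43/2, P6(miss)}
      N18 x:[41/2,53/2] y:[15,31] z:[41/3,52/3] -> miss, prune
    N15 x:[15,21] y:[22,65/2] z:[11,62/3] -> miss, prune
  N5 x:[7,29/2] y:[14,65/2] z:[13,24] -> hit [14,29/2], descend [1, 20]
    N1 x:[8,29/2] y:[49/2,65/2] z:[49/3,24] -> miss, prune
    N20 x:[7,14] y:[14,43/2] z:[13,71/3] -> hit [14,14], descend [12, 22]
      N12 x:[7,19/2] y:[21,43/2] z:[22,71/3] -> miss, prune
      N22 x:[9,14] y:[14,33/2] z:[13,49/3] -> hit [14,14] leaf, test {P7(miss), P9@t=14}

order=[0, 2, 3, 16, 18, 15, 5, 1, 20, 12, 22]  |boxes|=11  |leaves|=2  hit=P9

== RESULT ==
9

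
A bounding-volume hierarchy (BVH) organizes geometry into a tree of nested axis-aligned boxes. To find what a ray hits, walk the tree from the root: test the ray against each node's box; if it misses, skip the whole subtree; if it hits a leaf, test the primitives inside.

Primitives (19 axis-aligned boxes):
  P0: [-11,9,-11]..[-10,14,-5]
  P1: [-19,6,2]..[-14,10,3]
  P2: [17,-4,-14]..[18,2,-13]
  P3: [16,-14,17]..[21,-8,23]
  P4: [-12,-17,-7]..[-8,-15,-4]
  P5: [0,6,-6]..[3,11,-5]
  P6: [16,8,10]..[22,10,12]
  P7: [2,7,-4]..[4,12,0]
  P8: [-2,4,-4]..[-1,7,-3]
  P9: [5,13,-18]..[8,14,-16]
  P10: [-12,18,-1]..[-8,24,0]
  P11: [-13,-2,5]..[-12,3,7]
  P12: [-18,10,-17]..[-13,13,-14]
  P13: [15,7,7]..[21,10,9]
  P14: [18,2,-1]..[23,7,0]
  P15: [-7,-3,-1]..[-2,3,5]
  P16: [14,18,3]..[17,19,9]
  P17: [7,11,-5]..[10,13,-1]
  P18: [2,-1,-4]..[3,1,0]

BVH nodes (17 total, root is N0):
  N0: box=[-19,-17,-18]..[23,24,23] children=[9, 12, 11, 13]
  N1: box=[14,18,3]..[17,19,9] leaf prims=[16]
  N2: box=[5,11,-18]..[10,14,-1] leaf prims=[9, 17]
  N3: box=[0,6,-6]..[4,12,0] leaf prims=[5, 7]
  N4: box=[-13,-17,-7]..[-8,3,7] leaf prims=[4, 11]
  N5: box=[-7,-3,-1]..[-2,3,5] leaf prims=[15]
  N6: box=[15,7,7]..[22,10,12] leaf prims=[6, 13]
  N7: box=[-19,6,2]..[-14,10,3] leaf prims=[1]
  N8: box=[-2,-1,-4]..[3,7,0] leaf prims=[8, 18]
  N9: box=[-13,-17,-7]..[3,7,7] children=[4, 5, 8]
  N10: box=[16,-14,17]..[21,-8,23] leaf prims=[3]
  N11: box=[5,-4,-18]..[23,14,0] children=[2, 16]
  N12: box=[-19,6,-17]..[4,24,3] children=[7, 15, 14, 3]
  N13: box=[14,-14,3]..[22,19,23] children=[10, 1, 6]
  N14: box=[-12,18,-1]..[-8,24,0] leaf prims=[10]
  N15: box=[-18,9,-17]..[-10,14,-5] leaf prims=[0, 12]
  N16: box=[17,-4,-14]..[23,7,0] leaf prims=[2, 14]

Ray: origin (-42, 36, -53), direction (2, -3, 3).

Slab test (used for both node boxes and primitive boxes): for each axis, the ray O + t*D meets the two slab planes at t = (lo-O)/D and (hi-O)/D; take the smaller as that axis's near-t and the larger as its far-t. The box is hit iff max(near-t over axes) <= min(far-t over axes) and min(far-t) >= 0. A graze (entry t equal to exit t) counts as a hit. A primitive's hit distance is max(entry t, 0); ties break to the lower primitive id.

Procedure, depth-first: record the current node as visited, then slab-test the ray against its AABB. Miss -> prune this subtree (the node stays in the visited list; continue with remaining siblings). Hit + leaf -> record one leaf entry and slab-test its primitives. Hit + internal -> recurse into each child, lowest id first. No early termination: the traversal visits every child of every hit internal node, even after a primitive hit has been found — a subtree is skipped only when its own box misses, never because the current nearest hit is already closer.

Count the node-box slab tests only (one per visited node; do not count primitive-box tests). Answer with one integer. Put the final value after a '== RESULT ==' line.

Trace the traversal:
N0 x:[23/2,65/2] y:[4,53/3] z:[35/3,76/3] -> hit [35/3,53/3], descend [9, 11, 12, 13]
  N9 x:[29/2,45/2] y:[29/3,53/3] z:[46/3,20] -> hit [46/3,53/3], descend [4, 5, 8]
    N4 x:[29/2,17] y:[11,53/3] z:[46/3,20] -> hit [46/3,17] leaf, test {P4(miss), P11(miss)}
    N5 x:[35/2,20] y:[11,13] z:[52/3,58/3] -> miss, prune
    N8 x:[20,45/2] y:[29/3,37/3] z:[49/3,53/3] -> miss, prune
  N11 x:[47/2,65/2] y:[22/3,40/3] z:[35/3,53/3] -> miss, prune
  N12 x:[23/2,23] y:[4,10] z:[12,56/3] -> miss, prune
  N13 x:[28,32] y:[17/3,50/3] z:[56/3,76/3] -> miss, prune

Summary -> nodes [0, 9, 4, 5, 8, 11, 12, 13]; box-tests=8; leaf-entries=1; first=miss

== RESULT ==
8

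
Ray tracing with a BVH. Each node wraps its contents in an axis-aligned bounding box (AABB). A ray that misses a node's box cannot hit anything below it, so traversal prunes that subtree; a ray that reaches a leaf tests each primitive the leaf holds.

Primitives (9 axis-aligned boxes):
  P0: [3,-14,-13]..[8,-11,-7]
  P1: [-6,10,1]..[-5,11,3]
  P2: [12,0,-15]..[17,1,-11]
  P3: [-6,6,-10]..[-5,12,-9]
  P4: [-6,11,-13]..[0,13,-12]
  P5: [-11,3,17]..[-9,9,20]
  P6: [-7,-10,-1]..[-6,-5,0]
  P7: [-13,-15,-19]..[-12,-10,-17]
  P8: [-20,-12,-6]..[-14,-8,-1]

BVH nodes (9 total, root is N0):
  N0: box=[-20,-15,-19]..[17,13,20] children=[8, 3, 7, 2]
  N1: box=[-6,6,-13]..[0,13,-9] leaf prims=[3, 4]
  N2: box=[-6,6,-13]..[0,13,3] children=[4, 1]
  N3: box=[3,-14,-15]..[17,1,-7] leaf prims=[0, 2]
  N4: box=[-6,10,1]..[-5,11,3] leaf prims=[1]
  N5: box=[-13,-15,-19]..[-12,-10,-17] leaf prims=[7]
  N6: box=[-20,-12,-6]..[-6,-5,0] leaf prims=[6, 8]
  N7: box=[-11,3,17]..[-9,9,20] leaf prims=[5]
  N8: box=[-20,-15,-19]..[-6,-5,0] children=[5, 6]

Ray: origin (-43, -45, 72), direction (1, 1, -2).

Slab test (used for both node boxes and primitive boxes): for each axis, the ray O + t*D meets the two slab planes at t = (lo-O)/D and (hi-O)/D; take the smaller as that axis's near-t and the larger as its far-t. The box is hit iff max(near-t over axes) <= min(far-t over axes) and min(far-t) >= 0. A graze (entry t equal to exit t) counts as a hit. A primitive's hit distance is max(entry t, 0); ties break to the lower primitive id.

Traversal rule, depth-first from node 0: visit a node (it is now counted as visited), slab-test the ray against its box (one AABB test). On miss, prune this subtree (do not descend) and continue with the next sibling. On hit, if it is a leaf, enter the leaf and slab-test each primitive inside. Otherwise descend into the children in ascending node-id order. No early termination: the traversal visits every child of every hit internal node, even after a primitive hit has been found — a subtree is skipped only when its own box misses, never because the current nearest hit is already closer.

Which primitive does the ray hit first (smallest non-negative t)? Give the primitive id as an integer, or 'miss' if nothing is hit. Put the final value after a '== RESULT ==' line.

Walk:
N0 x:[23,60] y:[30,58] z:[26,91/2] -> hit [30,91/2], descend [2, 3, 7, 8]
  N2 x:[37,43] y:[51,58] z:[69/2,85/2] -> miss, prune
  N3 x:[46,60] y:[31,46] z:[79/2,87/2] -> miss, prune
  N7 x:[32,34] y:[48,54] z:[26,55/2] -> miss, prune
  N8 x:[23,37] y:[30,40] z:[36,91/2] -> hit [36,37], descend [5, 6]
    N5 x:[30,31] y:[30,35] z:[89/2,91/2] -> miss, prune
    N6 x:[23,37] y:[33,40] z:[36,39] -> hit [36,37] leaf, test {P6@t=36, P8(miss)}

Summary -> nodes [0, 2, 3, 7, 8, 5, 6]; box-tests=7; leaf-entries=1; first=P6

== RESULT ==
6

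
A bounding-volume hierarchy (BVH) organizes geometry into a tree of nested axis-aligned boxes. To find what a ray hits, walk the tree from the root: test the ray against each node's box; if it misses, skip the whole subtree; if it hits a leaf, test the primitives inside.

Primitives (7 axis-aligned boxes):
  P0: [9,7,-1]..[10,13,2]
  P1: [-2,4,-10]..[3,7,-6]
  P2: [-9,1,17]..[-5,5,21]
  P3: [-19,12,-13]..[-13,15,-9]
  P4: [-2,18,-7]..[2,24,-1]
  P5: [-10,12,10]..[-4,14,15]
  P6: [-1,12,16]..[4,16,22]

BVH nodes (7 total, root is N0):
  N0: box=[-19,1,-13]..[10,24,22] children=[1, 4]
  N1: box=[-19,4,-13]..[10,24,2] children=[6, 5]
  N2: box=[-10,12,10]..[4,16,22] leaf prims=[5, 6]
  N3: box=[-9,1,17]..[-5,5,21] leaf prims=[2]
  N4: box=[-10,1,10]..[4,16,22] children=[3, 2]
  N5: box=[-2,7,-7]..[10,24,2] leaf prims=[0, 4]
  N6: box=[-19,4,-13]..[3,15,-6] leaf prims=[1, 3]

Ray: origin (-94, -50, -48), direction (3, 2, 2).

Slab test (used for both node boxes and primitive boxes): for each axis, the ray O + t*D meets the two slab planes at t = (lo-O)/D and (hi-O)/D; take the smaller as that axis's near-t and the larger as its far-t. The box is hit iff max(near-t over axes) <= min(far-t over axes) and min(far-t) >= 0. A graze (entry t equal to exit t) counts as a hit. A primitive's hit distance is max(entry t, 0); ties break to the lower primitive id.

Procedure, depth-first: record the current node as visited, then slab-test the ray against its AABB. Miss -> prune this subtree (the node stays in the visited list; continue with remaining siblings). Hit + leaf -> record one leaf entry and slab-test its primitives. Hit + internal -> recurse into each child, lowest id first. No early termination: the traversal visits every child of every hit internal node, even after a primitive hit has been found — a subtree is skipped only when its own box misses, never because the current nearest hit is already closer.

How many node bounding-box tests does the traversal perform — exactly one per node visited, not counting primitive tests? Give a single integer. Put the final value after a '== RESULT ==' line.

Trace the traversal:
N0 x:[25,104/3] y:[51/2,37] z:[35/2,35] -> hit [51/2,104/3], descend [1, 4]
  N1 x:[25,104/3] y:[27,37] z:[35/2,25] -> miss, prune
  N4 x:[28,98/3] y:[51/2,33] z:[29,35] -> hit [29,98/3], descend [2, 3]
    N2 x:[28,98/3] y:[31,33] z:[29,35] -> hit [31,98/3] leaf, test {P5(miss), P6@t=32}
    N3 x:[85/3,89/3] y:[51/2,55/2] z:[65/2,69/2] -> miss, prune

order=[0, 1, 4, 2, 3]  |boxes|=5  |leaves|=1  hit=P6

== RESULT ==
5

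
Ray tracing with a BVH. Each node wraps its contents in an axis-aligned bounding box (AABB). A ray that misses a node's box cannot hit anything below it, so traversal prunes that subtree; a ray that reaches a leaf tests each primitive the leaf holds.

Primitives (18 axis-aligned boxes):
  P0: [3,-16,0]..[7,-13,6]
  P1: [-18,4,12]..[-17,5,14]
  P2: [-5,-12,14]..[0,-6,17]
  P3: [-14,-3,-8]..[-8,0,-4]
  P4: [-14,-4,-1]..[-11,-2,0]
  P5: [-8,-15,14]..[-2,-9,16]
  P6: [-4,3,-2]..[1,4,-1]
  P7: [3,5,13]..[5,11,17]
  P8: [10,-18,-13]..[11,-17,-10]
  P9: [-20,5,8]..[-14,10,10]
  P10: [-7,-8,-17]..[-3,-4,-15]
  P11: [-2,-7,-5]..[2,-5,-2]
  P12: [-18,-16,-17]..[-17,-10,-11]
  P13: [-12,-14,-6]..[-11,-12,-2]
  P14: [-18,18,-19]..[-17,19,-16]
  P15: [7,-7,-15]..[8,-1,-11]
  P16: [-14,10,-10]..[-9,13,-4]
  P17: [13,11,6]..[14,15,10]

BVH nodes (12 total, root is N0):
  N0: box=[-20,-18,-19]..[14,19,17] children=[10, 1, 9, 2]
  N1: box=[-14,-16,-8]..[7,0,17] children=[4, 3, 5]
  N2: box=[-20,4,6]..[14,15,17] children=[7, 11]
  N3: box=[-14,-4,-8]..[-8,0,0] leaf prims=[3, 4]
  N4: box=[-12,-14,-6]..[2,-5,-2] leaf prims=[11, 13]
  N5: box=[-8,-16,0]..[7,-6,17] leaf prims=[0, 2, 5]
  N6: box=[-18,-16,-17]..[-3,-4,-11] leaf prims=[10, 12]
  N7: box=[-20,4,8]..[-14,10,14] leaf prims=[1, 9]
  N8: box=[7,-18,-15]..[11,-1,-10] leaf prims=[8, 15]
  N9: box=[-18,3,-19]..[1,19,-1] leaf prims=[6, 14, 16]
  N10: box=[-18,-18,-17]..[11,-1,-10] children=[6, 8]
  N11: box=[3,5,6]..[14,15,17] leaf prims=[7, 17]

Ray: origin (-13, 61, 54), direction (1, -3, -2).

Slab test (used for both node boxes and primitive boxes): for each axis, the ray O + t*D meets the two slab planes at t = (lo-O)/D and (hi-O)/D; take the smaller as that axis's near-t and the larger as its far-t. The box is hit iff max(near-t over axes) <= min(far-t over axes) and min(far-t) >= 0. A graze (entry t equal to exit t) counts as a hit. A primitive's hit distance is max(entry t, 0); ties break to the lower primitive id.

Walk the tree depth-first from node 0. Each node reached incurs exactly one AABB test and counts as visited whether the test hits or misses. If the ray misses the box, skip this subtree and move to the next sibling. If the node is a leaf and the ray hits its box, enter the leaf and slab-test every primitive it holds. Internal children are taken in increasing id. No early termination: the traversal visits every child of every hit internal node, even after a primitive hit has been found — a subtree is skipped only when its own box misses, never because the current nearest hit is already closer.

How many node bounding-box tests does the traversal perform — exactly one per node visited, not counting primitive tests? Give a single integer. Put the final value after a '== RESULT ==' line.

Traverse from the root:
N0 x:[-7,27] y:[14,79/3] z:[37/2,73/2] -> hit [37/2,79/3], descend [1, 2, 9, 10]
  N1 x:[-1,20] y:[61/3,77/3] z:[37/2,31] -> miss, prune
  N2 x:[-7,27] y:[46/3,19] z:[37/2,24] -> hit [37/2,19], descend [7, 11]
    N7 x:[-7,-1] y:[17,19] z:[20,23] -> miss, prune
    N11 x:[16,27] y:[46/3,56/3] z:[37/2,24] -> hit [37/2,56/3] leaf, test {P7(miss), P17(miss)}
  N9 x:[-5,14] y:[14,58/3] z:[55/2,73/2] -> miss, prune
  N10 x:[-5,24] y:[62/3,79/3] z:[32,71/2] -> miss, prune

Visited [0, 1, 2, 7, 11, 9, 10]. Tests: 7 box, 1 leaf. Nearest: miss.

== RESULT ==
7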